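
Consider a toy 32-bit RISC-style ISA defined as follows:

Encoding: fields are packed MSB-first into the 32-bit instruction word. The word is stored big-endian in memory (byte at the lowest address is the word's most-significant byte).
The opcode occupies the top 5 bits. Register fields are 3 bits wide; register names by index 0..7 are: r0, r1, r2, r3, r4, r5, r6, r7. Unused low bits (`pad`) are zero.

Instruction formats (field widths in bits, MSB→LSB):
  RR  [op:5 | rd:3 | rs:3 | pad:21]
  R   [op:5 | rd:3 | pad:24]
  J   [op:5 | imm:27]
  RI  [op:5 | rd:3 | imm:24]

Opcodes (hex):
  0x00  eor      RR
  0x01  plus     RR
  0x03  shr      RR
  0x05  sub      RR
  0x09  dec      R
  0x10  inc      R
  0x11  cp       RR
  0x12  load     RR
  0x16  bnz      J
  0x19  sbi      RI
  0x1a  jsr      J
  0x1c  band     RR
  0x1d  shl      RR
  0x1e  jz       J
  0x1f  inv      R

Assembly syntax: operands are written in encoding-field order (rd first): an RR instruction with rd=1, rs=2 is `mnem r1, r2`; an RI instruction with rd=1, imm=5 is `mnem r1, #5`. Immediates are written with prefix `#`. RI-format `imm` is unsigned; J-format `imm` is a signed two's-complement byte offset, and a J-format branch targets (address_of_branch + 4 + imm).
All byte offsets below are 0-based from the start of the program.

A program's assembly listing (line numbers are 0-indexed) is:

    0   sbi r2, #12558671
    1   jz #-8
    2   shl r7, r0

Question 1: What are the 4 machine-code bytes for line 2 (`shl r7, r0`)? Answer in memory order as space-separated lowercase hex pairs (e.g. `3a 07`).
2. shl fields op=0x1d:5|rd=7:3|rs=0:3|pad=0:21 → word ef000000h → ef 00 00 00

ef 00 00 00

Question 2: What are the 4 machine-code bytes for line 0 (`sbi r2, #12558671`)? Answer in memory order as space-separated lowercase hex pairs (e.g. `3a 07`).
ca bf a1 4f

L0: sbi op=0x19:5|rd=2:3|imm=12558671:24 ⇒ 0xcabfa14f ⇒ big ca bf a1 4f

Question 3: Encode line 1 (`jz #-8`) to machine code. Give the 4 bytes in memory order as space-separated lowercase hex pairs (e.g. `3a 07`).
line 1 (jz): pack op=0x1e:5|imm=-8:27 = 0xf7fffff8; big→ f7 ff ff f8

f7 ff ff f8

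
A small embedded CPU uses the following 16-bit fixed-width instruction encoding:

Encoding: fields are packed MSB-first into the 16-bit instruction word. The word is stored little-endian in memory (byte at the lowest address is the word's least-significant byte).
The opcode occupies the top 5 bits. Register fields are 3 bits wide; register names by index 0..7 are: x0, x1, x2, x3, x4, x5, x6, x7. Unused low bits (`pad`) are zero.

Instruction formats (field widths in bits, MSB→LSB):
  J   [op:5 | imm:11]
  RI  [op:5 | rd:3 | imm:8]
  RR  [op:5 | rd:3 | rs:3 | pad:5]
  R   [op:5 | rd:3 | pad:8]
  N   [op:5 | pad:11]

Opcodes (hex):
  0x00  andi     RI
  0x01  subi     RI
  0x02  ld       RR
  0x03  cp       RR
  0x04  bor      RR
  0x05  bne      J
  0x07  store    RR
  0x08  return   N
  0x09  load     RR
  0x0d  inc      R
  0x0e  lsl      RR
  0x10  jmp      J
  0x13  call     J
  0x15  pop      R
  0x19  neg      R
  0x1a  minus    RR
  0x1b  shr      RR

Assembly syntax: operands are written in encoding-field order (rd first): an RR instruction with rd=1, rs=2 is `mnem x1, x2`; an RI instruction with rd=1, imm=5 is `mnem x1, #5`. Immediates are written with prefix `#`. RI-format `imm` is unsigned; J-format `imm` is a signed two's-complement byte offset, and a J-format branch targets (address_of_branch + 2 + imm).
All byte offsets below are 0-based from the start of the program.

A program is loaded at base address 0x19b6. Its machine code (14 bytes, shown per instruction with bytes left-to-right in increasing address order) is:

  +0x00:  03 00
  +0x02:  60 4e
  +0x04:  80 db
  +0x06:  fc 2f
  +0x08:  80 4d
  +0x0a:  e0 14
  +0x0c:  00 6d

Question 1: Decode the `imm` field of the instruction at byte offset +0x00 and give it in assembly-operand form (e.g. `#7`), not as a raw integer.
#3

+0x00: 03 00 ⇒ word 0x0003 (little)
  op=0x0003>>11=0x0 ⇒ andi (RI)
  [10:8] rd=0 = x0
  [7:0] imm=3 = #3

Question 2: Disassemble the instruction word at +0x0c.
inc x5

+0x0c: 00 6d ⇒ word 0x6d00 (little)
  op=0x6d00>>11=0xd ⇒ inc (R)
  rd@[10:8]=0x5 ⇒ x5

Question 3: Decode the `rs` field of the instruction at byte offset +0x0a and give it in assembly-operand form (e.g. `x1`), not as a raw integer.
@+0a  little-endian(e0 14) = 0x14e0
  op=0x14e0>>11=0x2 ⇒ ld (RR)
  [10:8] rd=4 = x4
  [7:5] rs=7 = x7

x7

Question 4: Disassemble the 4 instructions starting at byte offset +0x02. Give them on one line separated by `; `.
load x6, x3; shr x3, x4; bne #-4; load x5, x4

off 0x02: read 60 4e as little → 0x4e60
  top 5b → 0x9 → load [RR]
  rd@[10:8]=0x6 ⇒ x6
  rs@[7:5]=0x3 ⇒ x3
off 0x04: read 80 db as little → 0xdb80
  top 5b → 0x1b → shr [RR]
  rd@[10:8]=0x3 ⇒ x3
  rs@[7:5]=0x4 ⇒ x4
off 0x06: read fc 2f as little → 0x2ffc
  top 5b → 0x5 → bne [J]
  imm@[10:0]=0x7fc (s11→-4) ⇒ #-4
off 0x08: read 80 4d as little → 0x4d80
  top 5b → 0x9 → load [RR]
  rd@[10:8]=0x5 ⇒ x5
  rs@[7:5]=0x4 ⇒ x4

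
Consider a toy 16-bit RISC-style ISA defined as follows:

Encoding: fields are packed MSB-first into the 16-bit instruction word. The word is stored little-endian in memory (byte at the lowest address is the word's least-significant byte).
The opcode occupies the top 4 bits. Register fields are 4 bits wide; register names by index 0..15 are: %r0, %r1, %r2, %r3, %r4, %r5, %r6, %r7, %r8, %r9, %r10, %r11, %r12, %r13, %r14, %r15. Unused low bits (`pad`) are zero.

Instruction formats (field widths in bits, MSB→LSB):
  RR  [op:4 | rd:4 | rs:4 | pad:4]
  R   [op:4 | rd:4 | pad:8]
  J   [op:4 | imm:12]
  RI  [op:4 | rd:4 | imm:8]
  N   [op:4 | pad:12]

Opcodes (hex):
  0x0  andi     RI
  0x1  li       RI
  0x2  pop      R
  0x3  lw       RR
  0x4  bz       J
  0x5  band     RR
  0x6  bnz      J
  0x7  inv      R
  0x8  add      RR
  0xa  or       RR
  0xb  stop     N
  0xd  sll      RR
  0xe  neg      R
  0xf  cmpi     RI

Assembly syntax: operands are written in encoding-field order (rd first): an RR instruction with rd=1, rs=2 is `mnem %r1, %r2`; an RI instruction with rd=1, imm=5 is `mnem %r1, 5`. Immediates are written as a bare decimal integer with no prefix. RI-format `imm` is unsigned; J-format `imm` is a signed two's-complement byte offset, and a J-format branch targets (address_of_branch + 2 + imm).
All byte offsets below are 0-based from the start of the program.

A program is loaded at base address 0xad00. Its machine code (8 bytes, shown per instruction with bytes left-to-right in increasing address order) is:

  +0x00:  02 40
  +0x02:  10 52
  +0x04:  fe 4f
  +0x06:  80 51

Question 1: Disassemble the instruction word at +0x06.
band %r1, %r8

@+06  little-endian(80 51) = 0x5180
  top 4b → 0x5 → band [RR]
  rd: (w>>8)&0xf=0x1 → %r1
  rs: (w>>4)&0xf=0x8 → %r8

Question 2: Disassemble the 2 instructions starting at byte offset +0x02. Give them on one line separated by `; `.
band %r2, %r1; bz -2

[02] 10 52 → 0x5210
  opcode bits[15:12]=0x5: band/RR
  [11:8] rd=2 = %r2
  [7:4] rs=1 = %r1
[04] fe 4f → 0x4ffe
  opcode bits[15:12]=0x4: bz/J
  [11:0] imm=4094 (s12→-2) = -2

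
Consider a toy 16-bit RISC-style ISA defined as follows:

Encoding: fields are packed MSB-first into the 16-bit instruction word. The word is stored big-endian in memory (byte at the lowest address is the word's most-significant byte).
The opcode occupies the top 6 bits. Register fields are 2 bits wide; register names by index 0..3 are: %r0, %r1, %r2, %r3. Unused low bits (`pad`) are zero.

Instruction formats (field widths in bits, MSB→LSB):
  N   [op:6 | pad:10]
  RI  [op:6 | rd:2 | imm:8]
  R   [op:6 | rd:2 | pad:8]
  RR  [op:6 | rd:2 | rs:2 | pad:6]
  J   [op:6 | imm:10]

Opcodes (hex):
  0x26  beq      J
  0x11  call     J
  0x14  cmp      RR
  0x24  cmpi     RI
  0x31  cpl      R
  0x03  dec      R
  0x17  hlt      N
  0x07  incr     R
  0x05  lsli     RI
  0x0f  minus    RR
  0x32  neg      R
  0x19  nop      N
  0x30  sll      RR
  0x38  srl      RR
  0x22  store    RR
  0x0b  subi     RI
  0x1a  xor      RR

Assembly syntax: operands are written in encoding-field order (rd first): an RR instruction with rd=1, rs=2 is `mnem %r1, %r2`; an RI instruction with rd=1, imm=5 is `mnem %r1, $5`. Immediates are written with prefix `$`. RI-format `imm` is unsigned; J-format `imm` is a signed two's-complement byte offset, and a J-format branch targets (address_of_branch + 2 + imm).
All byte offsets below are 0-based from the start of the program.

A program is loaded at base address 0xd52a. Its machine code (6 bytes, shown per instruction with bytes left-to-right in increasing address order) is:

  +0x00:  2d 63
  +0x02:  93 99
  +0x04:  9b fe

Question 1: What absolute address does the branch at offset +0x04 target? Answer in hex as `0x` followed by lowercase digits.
0xd52e

@+04  big-endian(9b fe) = 0x9bfe
  opcode bits[15:10]=0x26: beq/J
  [9:0] imm=1022 (s10→-2) = $-2
  target = base 0xd52a + off 0x04 + 2 + imm -2 = 0xd52e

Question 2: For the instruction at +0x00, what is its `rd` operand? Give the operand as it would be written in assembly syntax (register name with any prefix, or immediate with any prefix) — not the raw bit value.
off 0x00: read 2d 63 as big → 0x2d63
  top 6b → 0xb → subi [RI]
  rd@[9:8]=0x1 ⇒ %r1
  imm@[7:0]=0x63 ⇒ $99

%r1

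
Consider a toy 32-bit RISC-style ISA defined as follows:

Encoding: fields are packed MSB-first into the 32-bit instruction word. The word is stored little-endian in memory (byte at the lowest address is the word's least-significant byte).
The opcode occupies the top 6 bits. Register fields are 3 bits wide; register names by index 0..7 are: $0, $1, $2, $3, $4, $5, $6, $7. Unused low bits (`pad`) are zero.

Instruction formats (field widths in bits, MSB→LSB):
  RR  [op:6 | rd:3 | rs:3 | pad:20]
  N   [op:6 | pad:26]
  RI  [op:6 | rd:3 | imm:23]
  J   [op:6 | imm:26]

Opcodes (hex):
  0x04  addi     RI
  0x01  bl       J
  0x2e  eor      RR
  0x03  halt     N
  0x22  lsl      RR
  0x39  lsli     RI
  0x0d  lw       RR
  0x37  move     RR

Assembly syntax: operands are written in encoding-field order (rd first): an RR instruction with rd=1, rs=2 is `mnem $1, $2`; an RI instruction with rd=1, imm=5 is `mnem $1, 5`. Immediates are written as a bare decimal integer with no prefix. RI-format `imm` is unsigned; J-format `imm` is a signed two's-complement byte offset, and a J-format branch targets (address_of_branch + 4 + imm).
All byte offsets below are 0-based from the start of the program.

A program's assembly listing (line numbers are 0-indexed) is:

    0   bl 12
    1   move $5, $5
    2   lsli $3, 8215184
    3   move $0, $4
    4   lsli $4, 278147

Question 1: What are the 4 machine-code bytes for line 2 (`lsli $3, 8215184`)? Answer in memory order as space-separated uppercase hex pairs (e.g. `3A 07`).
line 2 (lsli): pack op=0x39:6|rd=3:3|imm=8215184:23 = 0xe5fd5a90; little→ 90 5a fd e5

90 5A FD E5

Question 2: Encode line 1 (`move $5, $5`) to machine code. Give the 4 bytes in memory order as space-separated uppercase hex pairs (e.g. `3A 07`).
1. move fields op=0x37:6|rd=5:3|rs=5:3|pad=0:20 → word ded00000h → 00 00 d0 de

00 00 D0 DE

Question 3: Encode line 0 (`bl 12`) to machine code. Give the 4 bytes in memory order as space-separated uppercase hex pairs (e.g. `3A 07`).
L0: bl op=0x1:6|imm=12:26 ⇒ 0x0400000c ⇒ little 0c 00 00 04

0C 00 00 04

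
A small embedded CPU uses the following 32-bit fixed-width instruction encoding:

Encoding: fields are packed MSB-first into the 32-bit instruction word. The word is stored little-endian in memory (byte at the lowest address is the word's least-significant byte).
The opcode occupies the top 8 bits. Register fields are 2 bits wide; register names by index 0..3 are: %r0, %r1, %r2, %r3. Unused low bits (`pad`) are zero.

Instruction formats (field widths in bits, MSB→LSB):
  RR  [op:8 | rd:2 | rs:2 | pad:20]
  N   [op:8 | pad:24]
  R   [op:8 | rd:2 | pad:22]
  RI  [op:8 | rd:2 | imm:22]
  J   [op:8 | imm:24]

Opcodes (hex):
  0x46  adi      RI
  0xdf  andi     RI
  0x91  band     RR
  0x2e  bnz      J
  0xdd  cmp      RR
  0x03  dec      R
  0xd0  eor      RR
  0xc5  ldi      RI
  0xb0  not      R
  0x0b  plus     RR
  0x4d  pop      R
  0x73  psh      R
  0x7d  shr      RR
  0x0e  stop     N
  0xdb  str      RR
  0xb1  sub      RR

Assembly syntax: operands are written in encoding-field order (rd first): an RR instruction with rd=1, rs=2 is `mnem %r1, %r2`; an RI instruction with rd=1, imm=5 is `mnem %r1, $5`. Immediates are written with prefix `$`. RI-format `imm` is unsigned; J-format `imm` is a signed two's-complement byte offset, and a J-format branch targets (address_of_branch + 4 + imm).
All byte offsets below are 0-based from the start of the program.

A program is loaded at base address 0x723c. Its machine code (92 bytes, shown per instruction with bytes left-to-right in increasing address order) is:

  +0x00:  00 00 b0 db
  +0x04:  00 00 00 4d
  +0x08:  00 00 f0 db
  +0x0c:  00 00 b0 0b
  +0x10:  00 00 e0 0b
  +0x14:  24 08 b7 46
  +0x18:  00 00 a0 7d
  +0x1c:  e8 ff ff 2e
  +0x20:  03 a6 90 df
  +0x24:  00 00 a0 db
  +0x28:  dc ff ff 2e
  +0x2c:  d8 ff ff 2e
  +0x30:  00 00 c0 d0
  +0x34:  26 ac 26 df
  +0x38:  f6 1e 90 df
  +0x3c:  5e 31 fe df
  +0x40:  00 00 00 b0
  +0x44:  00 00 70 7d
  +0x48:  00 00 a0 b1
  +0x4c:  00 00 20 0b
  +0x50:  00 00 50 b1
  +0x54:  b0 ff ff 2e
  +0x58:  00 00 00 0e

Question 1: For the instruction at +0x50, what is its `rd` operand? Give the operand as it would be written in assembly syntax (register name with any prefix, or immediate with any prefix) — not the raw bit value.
@+50  little-endian(00 00 50 b1) = 0xb1500000
  top 8b → 0xb1 → sub [RR]
  rd: (w>>22)&0x3=0x1 → %r1
  rs: (w>>20)&0x3=0x1 → %r1

%r1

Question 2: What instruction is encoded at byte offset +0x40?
[40] 00 00 00 b0 → 0xb0000000
  op=0xb0000000>>24=0xb0 ⇒ not (R)
  rd@[23:22]=0x0 ⇒ %r0

not %r0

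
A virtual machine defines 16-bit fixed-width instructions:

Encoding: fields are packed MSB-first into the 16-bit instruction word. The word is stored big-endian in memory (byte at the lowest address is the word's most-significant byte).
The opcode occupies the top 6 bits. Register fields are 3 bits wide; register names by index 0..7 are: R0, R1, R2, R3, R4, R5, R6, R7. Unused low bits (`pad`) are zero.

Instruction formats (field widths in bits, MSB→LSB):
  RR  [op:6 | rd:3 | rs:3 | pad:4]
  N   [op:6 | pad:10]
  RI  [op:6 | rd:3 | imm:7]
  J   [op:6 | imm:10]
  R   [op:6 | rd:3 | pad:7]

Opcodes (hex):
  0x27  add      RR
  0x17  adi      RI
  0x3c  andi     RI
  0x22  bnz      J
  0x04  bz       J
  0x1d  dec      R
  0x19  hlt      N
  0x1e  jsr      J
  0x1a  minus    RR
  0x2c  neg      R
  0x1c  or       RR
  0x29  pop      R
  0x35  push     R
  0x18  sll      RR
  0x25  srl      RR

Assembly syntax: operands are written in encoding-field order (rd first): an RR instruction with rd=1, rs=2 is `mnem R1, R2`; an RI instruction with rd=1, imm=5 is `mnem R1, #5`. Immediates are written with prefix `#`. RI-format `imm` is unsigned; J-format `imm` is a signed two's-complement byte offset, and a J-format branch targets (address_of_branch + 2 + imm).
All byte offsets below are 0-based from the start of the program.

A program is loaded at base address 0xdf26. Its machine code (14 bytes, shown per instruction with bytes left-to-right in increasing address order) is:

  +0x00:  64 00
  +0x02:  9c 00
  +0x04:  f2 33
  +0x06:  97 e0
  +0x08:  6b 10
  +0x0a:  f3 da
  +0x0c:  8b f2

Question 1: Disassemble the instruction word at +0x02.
[02] 9c 00 → 0x9c00
  top 6b → 0x27 → add [RR]
  [9:7] rd=0 = R0
  [6:4] rs=0 = R0

add R0, R0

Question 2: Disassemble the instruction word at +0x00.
@+00  big-endian(64 00) = 0x6400
  op=0x6400>>10=0x19 ⇒ hlt (N)

hlt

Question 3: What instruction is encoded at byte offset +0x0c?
[0c] 8b f2 → 0x8bf2
  top 6b → 0x22 → bnz [J]
  imm: (w>>0)&0x3ff=0x3f2 (s10→-14) → #-14

bnz #-14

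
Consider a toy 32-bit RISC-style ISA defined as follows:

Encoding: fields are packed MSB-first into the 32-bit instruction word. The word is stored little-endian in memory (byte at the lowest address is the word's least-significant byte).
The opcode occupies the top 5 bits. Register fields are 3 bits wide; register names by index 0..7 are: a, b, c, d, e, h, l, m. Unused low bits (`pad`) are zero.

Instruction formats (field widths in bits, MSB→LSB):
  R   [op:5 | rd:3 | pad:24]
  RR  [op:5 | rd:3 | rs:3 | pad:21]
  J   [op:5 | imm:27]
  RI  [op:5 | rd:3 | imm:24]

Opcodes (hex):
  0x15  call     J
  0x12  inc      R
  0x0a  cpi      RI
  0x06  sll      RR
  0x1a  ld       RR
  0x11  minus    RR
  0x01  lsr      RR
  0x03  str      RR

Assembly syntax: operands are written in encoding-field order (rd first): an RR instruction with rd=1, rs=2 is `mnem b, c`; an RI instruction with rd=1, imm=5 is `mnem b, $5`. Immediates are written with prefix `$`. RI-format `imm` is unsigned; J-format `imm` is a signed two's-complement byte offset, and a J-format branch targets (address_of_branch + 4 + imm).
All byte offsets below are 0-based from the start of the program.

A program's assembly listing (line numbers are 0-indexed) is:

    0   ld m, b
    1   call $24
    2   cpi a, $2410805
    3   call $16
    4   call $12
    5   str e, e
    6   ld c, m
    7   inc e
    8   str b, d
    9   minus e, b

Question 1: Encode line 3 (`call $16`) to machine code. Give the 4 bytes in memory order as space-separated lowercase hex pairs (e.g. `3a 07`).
3. call fields op=0x15:5|imm=16:27 → word a8000010h → 10 00 00 a8

10 00 00 a8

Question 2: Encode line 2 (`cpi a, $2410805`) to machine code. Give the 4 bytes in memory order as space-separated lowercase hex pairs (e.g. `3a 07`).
2. cpi fields op=0xa:5|rd=0:3|imm=2410805:24 → word 5024c935h → 35 c9 24 50

35 c9 24 50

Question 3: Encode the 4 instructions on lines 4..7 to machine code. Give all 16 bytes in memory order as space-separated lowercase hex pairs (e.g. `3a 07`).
line 4 (call): pack op=0x15:5|imm=12:27 = 0xa800000c; little→ 0c 00 00 a8
line 5 (str): pack op=0x3:5|rd=4:3|rs=4:3|pad=0:21 = 0x1c800000; little→ 00 00 80 1c
line 6 (ld): pack op=0x1a:5|rd=2:3|rs=7:3|pad=0:21 = 0xd2e00000; little→ 00 00 e0 d2
line 7 (inc): pack op=0x12:5|rd=4:3|pad=0:24 = 0x94000000; little→ 00 00 00 94

0c 00 00 a8 00 00 80 1c 00 00 e0 d2 00 00 00 94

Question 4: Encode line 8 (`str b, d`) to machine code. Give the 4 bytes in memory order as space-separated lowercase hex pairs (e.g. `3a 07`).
00 00 60 19

line 8 (str): pack op=0x3:5|rd=1:3|rs=3:3|pad=0:21 = 0x19600000; little→ 00 00 60 19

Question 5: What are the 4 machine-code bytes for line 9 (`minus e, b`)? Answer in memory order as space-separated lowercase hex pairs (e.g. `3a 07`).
line 9 (minus): pack op=0x11:5|rd=4:3|rs=1:3|pad=0:21 = 0x8c200000; little→ 00 00 20 8c

00 00 20 8c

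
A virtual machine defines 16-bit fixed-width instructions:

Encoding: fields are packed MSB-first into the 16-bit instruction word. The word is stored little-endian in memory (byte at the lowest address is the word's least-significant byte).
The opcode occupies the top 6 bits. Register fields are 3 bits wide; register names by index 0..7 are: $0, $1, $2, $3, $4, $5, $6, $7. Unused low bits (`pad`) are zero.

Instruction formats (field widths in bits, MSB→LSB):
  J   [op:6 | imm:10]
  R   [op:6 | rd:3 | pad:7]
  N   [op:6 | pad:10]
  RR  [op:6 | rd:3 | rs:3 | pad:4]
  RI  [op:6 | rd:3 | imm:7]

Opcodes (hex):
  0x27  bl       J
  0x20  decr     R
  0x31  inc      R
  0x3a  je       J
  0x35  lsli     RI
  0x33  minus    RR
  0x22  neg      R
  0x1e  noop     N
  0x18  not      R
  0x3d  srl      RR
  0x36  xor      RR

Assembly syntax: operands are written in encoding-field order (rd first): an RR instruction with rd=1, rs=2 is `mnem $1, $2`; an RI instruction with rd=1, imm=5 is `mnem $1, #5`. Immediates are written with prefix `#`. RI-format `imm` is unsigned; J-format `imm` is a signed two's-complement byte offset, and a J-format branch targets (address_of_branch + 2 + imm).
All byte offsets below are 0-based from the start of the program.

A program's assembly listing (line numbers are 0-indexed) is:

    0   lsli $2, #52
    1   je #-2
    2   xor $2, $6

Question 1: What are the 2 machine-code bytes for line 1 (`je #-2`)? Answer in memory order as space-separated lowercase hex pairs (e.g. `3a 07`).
1. je fields op=0x3a:6|imm=-2:10 → word ebfeh → fe eb

fe eb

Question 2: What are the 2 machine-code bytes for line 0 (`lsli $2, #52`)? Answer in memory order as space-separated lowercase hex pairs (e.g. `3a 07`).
34 d5

L0: lsli op=0x35:6|rd=2:3|imm=52:7 ⇒ 0xd534 ⇒ little 34 d5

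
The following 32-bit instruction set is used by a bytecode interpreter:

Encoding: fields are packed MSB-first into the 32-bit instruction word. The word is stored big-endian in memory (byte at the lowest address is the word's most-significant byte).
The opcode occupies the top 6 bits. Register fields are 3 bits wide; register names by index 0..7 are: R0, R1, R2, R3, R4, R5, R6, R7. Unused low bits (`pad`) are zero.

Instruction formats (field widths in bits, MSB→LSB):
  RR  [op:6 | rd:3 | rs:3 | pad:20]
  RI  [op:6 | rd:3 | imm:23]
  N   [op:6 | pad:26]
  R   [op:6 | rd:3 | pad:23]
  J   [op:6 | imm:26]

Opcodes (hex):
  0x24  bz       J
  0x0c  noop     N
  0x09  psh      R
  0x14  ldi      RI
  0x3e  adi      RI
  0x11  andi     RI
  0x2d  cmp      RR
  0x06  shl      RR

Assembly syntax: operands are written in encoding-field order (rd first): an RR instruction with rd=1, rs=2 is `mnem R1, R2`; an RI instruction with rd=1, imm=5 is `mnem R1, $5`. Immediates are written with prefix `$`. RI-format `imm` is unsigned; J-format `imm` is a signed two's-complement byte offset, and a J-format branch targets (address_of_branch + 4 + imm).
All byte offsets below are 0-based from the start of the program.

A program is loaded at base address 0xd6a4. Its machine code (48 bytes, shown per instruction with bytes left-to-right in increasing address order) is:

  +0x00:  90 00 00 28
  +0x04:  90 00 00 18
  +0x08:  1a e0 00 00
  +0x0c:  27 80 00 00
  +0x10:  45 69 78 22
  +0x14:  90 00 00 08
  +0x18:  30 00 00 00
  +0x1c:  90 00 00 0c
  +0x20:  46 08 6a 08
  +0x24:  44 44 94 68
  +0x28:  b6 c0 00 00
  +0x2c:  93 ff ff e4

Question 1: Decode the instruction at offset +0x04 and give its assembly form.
@+04  big-endian(90 00 00 18) = 0x90000018
  opcode bits[31:26]=0x24: bz/J
  imm@[25:0]=0x18 ⇒ $24

bz $24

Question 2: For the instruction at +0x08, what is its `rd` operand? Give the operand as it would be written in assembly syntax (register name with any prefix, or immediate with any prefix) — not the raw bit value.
R5

off 0x08: read 1a e0 00 00 as big → 0x1ae00000
  opcode bits[31:26]=0x6: shl/RR
  [25:23] rd=5 = R5
  [22:20] rs=6 = R6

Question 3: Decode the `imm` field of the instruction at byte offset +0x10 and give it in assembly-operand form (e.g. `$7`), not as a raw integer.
[10] 45 69 78 22 → 0x45697822
  top 6b → 0x11 → andi [RI]
  rd: (w>>23)&0x7=0x2 → R2
  imm: (w>>0)&0x7fffff=0x697822 → $6912034

$6912034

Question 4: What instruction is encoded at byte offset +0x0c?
psh R7

off 0x0c: read 27 80 00 00 as big → 0x27800000
  top 6b → 0x9 → psh [R]
  rd@[25:23]=0x7 ⇒ R7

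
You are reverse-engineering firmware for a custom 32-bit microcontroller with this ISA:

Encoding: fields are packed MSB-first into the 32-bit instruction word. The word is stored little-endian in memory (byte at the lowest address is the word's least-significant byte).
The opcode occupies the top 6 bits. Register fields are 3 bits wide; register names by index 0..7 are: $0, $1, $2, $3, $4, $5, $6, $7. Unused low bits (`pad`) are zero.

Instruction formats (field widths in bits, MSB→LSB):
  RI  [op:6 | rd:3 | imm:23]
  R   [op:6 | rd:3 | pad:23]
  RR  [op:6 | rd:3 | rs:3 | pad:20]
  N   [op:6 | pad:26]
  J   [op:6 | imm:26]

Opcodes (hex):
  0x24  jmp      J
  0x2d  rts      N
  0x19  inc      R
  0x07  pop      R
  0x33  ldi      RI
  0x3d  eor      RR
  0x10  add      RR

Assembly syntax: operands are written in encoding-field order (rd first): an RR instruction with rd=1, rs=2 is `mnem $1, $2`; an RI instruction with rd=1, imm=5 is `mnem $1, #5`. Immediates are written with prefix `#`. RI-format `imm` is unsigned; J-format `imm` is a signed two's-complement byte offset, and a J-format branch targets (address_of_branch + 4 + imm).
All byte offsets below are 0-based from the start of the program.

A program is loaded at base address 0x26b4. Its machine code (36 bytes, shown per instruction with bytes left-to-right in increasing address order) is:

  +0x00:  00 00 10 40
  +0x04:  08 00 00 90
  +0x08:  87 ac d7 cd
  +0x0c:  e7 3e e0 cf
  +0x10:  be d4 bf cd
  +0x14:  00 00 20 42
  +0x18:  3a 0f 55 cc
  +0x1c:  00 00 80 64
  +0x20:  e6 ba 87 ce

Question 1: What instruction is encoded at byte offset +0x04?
jmp #8

+0x04: 08 00 00 90 ⇒ word 0x90000008 (little)
  opcode bits[31:26]=0x24: jmp/J
  [25:0] imm=8 = #8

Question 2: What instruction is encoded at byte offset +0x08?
ldi $3, #5745799

[08] 87 ac d7 cd → 0xcdd7ac87
  op=0xcdd7ac87>>26=0x33 ⇒ ldi (RI)
  rd@[25:23]=0x3 ⇒ $3
  imm@[22:0]=0x57ac87 ⇒ #5745799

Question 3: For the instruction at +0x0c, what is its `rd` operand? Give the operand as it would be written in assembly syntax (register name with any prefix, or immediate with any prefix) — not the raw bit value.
@+0c  little-endian(e7 3e e0 cf) = 0xcfe03ee7
  op=0xcfe03ee7>>26=0x33 ⇒ ldi (RI)
  [25:23] rd=7 = $7
  [22:0] imm=6307559 = #6307559

$7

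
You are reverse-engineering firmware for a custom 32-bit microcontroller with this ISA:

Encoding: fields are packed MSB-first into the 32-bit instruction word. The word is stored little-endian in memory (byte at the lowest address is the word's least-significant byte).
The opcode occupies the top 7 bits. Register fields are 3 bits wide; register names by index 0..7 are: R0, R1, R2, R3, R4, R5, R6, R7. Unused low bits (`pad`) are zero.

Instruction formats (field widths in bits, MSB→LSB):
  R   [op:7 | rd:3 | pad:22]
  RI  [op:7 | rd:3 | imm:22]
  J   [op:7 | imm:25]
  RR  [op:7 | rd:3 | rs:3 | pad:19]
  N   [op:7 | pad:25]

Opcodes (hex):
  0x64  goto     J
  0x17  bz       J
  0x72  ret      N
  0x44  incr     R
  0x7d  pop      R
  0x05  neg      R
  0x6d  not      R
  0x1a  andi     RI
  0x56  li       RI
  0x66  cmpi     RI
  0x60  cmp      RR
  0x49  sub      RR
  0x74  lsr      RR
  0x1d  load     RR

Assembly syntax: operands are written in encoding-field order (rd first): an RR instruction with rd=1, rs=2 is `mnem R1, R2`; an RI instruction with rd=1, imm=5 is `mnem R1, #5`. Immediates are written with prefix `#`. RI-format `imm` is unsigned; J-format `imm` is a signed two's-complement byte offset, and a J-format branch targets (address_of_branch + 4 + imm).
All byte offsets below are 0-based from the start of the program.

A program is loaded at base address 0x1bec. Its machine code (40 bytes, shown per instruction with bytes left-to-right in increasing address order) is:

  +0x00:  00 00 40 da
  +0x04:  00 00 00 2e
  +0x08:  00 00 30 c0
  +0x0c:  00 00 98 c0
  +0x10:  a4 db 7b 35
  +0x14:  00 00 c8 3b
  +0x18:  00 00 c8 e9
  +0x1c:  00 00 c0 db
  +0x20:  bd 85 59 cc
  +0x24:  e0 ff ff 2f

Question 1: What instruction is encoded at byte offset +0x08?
off 0x08: read 00 00 30 c0 as little → 0xc0300000
  top 7b → 0x60 → cmp [RR]
  rd@[24:22]=0x0 ⇒ R0
  rs@[21:19]=0x6 ⇒ R6

cmp R0, R6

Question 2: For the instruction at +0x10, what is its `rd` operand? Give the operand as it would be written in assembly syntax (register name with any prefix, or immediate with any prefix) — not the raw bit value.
R5

off 0x10: read a4 db 7b 35 as little → 0x357bdba4
  top 7b → 0x1a → andi [RI]
  rd@[24:22]=0x5 ⇒ R5
  imm@[21:0]=0x3bdba4 ⇒ #3922852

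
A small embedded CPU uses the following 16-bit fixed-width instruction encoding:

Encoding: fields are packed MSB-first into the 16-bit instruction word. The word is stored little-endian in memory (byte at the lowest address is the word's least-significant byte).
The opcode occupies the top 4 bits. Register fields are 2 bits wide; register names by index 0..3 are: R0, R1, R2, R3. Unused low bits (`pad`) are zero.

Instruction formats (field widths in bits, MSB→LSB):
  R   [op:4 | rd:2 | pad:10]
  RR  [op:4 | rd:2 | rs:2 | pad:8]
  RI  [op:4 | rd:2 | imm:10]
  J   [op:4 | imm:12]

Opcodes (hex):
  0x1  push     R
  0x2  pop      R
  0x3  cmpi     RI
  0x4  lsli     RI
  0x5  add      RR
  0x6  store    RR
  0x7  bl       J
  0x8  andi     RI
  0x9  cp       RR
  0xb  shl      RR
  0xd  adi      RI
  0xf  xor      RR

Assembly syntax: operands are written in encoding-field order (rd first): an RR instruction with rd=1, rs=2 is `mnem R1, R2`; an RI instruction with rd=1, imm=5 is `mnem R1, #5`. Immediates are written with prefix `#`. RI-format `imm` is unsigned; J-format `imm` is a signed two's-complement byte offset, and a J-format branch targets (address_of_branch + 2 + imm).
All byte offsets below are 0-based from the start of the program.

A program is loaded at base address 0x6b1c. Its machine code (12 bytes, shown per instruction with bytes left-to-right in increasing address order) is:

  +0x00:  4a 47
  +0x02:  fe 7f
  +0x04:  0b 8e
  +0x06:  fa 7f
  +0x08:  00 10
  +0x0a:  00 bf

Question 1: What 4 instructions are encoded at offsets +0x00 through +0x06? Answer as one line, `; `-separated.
[00] 4a 47 → 0x474a
  op=0x474a>>12=0x4 ⇒ lsli (RI)
  rd@[11:10]=0x1 ⇒ R1
  imm@[9:0]=0x34a ⇒ #842
[02] fe 7f → 0x7ffe
  op=0x7ffe>>12=0x7 ⇒ bl (J)
  imm@[11:0]=0xffe (s12→-2) ⇒ #-2
[04] 0b 8e → 0x8e0b
  op=0x8e0b>>12=0x8 ⇒ andi (RI)
  rd@[11:10]=0x3 ⇒ R3
  imm@[9:0]=0x20b ⇒ #523
[06] fa 7f → 0x7ffa
  op=0x7ffa>>12=0x7 ⇒ bl (J)
  imm@[11:0]=0xffa (s12→-6) ⇒ #-6

lsli R1, #842; bl #-2; andi R3, #523; bl #-6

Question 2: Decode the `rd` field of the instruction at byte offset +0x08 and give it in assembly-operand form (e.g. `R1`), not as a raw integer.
R0

@+08  little-endian(00 10) = 0x1000
  top 4b → 0x1 → push [R]
  [11:10] rd=0 = R0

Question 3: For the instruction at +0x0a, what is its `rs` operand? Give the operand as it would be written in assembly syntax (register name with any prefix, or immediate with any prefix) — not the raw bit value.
R3

+0x0a: 00 bf ⇒ word 0xbf00 (little)
  op=0xbf00>>12=0xb ⇒ shl (RR)
  rd: (w>>10)&0x3=0x3 → R3
  rs: (w>>8)&0x3=0x3 → R3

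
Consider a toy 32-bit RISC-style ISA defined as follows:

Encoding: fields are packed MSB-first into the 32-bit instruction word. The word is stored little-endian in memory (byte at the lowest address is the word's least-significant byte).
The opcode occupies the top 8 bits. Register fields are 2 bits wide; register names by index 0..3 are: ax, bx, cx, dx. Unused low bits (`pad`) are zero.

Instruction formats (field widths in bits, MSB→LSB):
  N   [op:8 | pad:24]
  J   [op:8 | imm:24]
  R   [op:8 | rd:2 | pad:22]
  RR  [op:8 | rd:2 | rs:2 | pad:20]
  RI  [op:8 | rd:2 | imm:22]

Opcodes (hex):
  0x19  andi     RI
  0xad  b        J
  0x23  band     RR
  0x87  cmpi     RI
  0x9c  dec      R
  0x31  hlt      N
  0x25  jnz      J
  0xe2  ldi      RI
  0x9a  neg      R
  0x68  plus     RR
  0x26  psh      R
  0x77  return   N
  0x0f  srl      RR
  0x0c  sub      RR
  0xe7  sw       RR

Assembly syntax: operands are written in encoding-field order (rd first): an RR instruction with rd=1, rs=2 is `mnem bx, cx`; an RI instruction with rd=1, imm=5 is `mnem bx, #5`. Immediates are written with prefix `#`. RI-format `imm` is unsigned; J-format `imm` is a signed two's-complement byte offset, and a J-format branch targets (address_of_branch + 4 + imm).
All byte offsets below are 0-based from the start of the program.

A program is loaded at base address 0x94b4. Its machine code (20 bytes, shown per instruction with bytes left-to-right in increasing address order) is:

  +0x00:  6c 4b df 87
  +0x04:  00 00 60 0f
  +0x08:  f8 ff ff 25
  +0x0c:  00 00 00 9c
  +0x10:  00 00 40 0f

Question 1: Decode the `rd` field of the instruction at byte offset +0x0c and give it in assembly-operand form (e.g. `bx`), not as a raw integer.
[0c] 00 00 00 9c → 0x9c000000
  opcode bits[31:24]=0x9c: dec/R
  [23:22] rd=0 = ax

ax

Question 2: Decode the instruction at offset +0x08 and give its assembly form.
off 0x08: read f8 ff ff 25 as little → 0x25fffff8
  opcode bits[31:24]=0x25: jnz/J
  [23:0] imm=16777208 (s24→-8) = #-8

jnz #-8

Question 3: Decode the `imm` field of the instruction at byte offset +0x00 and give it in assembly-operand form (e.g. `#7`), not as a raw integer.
#2050924

[00] 6c 4b df 87 → 0x87df4b6c
  top 8b → 0x87 → cmpi [RI]
  rd: (w>>22)&0x3=0x3 → dx
  imm: (w>>0)&0x3fffff=0x1f4b6c → #2050924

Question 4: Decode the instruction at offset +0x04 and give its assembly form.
off 0x04: read 00 00 60 0f as little → 0x0f600000
  top 8b → 0xf → srl [RR]
  rd@[23:22]=0x1 ⇒ bx
  rs@[21:20]=0x2 ⇒ cx

srl bx, cx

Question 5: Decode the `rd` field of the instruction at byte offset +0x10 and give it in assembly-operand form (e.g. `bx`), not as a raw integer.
bx

[10] 00 00 40 0f → 0x0f400000
  opcode bits[31:24]=0xf: srl/RR
  [23:22] rd=1 = bx
  [21:20] rs=0 = ax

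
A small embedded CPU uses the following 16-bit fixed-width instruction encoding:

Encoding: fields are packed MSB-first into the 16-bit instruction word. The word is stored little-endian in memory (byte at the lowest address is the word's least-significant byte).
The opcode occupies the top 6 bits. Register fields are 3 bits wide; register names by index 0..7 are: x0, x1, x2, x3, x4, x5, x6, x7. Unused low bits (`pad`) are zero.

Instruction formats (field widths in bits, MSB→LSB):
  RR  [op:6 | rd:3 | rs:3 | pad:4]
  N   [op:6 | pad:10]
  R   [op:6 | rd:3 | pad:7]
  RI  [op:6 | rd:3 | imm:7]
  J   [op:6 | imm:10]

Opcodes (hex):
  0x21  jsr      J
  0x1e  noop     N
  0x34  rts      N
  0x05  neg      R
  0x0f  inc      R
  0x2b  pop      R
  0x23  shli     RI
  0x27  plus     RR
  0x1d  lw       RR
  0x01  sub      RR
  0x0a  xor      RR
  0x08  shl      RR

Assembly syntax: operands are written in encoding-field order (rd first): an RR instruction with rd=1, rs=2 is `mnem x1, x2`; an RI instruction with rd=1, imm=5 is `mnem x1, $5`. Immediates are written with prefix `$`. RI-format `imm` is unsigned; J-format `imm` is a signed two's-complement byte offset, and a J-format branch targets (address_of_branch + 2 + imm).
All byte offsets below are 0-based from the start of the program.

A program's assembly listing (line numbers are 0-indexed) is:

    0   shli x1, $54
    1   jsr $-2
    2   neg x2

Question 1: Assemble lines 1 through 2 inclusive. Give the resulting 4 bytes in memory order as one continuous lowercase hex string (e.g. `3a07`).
1. jsr fields op=0x21:6|imm=-2:10 → word 87feh → fe 87
2. neg fields op=0x5:6|rd=2:3|pad=0:7 → word 1500h → 00 15

fe870015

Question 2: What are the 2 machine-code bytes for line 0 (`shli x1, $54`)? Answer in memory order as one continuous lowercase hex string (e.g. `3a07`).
b68c

line 0 (shli): pack op=0x23:6|rd=1:3|imm=54:7 = 0x8cb6; little→ b6 8c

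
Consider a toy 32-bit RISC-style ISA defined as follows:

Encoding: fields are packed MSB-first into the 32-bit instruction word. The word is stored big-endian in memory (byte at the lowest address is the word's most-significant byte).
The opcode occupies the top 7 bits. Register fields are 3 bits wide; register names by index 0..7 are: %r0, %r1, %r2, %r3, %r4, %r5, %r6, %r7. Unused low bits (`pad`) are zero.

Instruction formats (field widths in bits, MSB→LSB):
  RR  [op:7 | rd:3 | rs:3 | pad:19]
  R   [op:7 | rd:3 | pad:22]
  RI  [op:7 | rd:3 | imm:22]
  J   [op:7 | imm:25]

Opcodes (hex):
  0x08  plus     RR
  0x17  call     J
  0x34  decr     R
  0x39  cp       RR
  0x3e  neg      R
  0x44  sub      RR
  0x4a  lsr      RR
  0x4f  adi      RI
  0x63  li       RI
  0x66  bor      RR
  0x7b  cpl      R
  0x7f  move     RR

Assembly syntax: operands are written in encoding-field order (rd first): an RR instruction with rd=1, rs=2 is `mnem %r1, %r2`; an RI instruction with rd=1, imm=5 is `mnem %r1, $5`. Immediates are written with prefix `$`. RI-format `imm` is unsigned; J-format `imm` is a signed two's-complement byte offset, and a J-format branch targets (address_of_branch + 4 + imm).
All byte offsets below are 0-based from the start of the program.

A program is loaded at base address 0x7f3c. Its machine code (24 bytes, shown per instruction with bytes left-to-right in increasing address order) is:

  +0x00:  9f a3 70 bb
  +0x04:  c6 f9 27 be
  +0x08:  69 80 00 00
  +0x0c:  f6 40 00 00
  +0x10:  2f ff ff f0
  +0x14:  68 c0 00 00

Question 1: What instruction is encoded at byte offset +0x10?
off 0x10: read 2f ff ff f0 as big → 0x2ffffff0
  opcode bits[31:25]=0x17: call/J
  imm: (w>>0)&0x1ffffff=0x1fffff0 (s25→-16) → $-16

call $-16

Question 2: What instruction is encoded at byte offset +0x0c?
cpl %r1

+0x0c: f6 40 00 00 ⇒ word 0xf6400000 (big)
  opcode bits[31:25]=0x7b: cpl/R
  rd@[24:22]=0x1 ⇒ %r1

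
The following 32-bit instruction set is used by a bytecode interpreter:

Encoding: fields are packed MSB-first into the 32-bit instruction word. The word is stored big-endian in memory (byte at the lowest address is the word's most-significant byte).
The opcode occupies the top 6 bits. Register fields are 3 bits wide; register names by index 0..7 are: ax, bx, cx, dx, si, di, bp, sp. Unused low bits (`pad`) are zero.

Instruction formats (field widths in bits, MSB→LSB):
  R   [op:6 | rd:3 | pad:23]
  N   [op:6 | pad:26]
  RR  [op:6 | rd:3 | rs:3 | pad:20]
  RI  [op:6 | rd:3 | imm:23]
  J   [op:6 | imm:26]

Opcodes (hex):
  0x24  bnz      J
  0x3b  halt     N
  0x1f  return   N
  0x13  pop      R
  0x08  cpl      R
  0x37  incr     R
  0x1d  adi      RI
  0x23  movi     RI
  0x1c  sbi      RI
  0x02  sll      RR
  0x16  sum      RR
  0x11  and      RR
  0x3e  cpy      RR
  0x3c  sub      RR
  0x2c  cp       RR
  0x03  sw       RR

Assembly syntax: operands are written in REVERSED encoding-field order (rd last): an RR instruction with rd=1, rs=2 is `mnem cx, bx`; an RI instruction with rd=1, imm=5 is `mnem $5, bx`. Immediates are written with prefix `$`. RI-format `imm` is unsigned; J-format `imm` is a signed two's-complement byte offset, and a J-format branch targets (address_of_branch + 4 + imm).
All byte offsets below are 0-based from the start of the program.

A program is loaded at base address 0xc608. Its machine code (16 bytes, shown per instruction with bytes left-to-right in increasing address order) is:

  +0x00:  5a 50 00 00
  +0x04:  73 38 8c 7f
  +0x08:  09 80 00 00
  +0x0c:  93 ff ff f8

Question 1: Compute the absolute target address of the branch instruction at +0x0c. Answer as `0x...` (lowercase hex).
0xc610

@+0c  big-endian(93 ff ff f8) = 0x93fffff8
  top 6b → 0x24 → bnz [J]
  imm@[25:0]=0x3fffff8 (s26→-8) ⇒ $-8
  target = base 0xc608 + off 0x0c + 4 + imm -8 = 0xc610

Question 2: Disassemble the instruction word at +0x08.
+0x08: 09 80 00 00 ⇒ word 0x09800000 (big)
  op=0x09800000>>26=0x2 ⇒ sll (RR)
  rd@[25:23]=0x3 ⇒ dx
  rs@[22:20]=0x0 ⇒ ax

sll ax, dx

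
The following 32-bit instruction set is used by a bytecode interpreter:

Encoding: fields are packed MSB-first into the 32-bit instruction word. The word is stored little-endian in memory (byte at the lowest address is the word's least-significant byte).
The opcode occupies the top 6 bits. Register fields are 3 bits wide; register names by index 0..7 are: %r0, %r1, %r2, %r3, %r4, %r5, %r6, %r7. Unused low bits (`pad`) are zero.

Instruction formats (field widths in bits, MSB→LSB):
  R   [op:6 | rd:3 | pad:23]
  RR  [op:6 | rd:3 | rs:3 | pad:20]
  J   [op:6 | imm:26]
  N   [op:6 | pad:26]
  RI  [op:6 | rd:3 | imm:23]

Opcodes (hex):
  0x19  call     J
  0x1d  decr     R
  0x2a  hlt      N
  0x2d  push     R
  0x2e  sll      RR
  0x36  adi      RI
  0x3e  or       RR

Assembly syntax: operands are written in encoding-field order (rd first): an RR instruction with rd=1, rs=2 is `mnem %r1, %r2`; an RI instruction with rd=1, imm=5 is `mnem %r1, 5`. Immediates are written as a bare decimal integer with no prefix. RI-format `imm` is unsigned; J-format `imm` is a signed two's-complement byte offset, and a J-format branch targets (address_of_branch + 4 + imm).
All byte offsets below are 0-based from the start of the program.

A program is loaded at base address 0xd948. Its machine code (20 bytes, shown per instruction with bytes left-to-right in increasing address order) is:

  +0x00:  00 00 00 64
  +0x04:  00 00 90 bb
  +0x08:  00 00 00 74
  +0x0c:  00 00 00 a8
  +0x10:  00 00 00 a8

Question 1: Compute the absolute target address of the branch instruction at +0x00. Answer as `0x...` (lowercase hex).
0xd94c

+0x00: 00 00 00 64 ⇒ word 0x64000000 (little)
  op=0x64000000>>26=0x19 ⇒ call (J)
  imm@[25:0]=0x0 ⇒ 0
  target = base 0xd948 + off 0x00 + 4 + imm 0 = 0xd94c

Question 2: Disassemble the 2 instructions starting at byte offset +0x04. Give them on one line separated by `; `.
sll %r7, %r1; decr %r0

off 0x04: read 00 00 90 bb as little → 0xbb900000
  top 6b → 0x2e → sll [RR]
  rd@[25:23]=0x7 ⇒ %r7
  rs@[22:20]=0x1 ⇒ %r1
off 0x08: read 00 00 00 74 as little → 0x74000000
  top 6b → 0x1d → decr [R]
  rd@[25:23]=0x0 ⇒ %r0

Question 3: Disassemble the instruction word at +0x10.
+0x10: 00 00 00 a8 ⇒ word 0xa8000000 (little)
  top 6b → 0x2a → hlt [N]

hlt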